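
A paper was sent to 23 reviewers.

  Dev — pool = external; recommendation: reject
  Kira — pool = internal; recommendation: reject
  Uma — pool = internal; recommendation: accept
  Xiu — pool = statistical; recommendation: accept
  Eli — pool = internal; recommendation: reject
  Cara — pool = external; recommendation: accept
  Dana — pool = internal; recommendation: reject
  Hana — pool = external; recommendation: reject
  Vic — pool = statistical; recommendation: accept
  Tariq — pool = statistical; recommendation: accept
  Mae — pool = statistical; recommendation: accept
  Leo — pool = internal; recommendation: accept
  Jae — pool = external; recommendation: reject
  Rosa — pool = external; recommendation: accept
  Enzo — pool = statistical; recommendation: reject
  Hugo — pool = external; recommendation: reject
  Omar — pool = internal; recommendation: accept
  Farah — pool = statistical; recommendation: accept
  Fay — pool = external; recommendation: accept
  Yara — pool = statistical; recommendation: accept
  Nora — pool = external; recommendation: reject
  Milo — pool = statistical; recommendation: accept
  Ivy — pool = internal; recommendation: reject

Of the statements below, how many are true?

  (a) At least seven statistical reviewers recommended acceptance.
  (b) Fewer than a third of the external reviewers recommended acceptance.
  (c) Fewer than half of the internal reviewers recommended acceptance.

(a) statistical: |A| = 8, |A ∩ B| = 7; needs |A ∩ B| ≥ 7 — true.
(b) external: |A| = 8, |A ∩ B| = 3; needs |A ∩ B| / |A| < 1/3 — false.
(c) internal: |A| = 7, |A ∩ B| = 3; needs |A ∩ B| < |A ∖ B| — true.

2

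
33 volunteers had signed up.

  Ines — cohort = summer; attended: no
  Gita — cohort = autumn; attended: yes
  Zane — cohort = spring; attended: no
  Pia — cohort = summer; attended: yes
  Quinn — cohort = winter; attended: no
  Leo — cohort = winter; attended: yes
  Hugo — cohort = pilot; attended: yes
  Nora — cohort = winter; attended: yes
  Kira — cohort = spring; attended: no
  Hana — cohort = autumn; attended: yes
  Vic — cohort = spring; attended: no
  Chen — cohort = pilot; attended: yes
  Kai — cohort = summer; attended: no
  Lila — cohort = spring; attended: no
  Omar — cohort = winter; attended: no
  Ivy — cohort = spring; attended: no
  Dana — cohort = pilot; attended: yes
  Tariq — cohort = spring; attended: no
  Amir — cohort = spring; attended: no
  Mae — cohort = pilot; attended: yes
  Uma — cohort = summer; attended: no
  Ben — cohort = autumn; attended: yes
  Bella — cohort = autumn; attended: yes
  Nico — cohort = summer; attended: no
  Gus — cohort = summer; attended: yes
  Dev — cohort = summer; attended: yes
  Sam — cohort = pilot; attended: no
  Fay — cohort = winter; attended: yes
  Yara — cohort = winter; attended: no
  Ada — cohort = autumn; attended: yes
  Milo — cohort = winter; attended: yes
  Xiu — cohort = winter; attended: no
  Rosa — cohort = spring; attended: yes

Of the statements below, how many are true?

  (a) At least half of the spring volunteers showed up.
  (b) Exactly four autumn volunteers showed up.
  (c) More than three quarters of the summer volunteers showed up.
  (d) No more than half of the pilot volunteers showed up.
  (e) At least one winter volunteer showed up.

(a) spring: |A| = 8, |A ∩ B| = 1; needs |A ∩ B| ≥ |A ∖ B| — false.
(b) autumn: |A| = 5, |A ∩ B| = 5; needs |A ∩ B| = 4 — false.
(c) summer: |A| = 7, |A ∩ B| = 3; needs |A ∩ B| / |A| > 3/4 — false.
(d) pilot: |A| = 5, |A ∩ B| = 4; needs |A ∩ B| ≤ |A ∖ B| — false.
(e) winter: |A| = 8, |A ∩ B| = 4; needs A ∩ B ≠ ∅ (|A ∩ B| ≥ 1) — true.

1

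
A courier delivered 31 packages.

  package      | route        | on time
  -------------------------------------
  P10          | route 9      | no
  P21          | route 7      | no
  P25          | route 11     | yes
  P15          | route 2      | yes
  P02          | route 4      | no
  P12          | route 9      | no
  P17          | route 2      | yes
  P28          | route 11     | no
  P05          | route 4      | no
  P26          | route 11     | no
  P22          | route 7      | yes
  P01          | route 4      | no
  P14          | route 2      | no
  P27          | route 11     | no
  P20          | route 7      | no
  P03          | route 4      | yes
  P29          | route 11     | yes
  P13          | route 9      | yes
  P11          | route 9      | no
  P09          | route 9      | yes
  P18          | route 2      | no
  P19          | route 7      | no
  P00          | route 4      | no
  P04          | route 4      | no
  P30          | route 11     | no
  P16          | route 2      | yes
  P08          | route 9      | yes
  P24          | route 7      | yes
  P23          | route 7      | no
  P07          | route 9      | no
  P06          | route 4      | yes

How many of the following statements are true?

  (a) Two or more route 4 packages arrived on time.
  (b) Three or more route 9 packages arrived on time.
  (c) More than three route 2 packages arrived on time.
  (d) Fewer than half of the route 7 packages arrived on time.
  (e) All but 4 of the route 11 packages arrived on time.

4

(a) route 4: |A| = 7, |A ∩ B| = 2; needs |A ∩ B| ≥ 2 — true.
(b) route 9: |A| = 7, |A ∩ B| = 3; needs |A ∩ B| ≥ 3 — true.
(c) route 2: |A| = 5, |A ∩ B| = 3; needs |A ∩ B| > 3 — false.
(d) route 7: |A| = 6, |A ∩ B| = 2; needs |A ∩ B| < |A ∖ B| — true.
(e) route 11: |A| = 6, |A ∩ B| = 2; needs |A ∖ B| = 4 — true.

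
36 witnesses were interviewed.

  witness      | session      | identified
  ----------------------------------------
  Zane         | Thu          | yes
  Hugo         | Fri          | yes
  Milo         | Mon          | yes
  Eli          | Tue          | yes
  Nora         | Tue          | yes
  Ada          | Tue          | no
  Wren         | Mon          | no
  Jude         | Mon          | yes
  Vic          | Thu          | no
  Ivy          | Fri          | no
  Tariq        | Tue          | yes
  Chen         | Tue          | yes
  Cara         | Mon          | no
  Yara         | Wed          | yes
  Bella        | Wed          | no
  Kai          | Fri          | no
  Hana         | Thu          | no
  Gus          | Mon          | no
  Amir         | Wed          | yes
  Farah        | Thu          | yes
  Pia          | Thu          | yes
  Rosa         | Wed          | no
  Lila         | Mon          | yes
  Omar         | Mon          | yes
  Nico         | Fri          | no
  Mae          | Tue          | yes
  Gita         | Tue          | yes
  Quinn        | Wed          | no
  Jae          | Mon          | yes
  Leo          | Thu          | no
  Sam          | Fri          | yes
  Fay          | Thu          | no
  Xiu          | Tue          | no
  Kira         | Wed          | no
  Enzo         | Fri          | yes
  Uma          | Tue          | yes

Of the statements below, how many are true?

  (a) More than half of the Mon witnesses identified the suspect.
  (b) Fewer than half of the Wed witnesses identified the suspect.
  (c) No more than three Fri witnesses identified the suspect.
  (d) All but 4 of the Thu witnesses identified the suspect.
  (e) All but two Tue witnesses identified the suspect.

5

(a) Mon: |A| = 8, |A ∩ B| = 5; needs |A ∩ B| > |A ∖ B| — true.
(b) Wed: |A| = 6, |A ∩ B| = 2; needs |A ∩ B| < |A ∖ B| — true.
(c) Fri: |A| = 6, |A ∩ B| = 3; needs |A ∩ B| ≤ 3 — true.
(d) Thu: |A| = 7, |A ∩ B| = 3; needs |A ∖ B| = 4 — true.
(e) Tue: |A| = 9, |A ∩ B| = 7; needs |A ∖ B| = 2 — true.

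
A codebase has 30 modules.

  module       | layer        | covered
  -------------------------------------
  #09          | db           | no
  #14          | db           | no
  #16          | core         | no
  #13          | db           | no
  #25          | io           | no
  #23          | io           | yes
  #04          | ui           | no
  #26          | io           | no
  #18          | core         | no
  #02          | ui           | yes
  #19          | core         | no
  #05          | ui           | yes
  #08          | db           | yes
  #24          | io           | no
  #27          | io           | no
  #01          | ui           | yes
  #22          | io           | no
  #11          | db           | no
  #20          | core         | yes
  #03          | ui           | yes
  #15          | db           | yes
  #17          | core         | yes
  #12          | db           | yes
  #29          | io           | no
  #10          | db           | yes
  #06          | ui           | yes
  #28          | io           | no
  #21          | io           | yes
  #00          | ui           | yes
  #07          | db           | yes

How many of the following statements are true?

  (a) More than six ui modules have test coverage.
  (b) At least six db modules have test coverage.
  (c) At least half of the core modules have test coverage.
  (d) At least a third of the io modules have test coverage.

(a) ui: |A| = 7, |A ∩ B| = 6; needs |A ∩ B| > 6 — false.
(b) db: |A| = 9, |A ∩ B| = 5; needs |A ∩ B| ≥ 6 — false.
(c) core: |A| = 5, |A ∩ B| = 2; needs |A ∩ B| ≥ |A ∖ B| — false.
(d) io: |A| = 9, |A ∩ B| = 2; needs |A ∩ B| / |A| ≥ 1/3 — false.

0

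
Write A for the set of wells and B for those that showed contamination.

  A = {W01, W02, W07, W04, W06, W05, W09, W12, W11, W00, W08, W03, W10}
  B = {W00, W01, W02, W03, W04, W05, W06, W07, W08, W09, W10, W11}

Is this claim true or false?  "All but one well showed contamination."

'All but one well showed contamination' holds iff |A ∖ B| = 1.
A (the restrictor) = {W01, W02, W07, W04, W06, W05, W09, W12, W11, W00, W08, W03, W10}, |A| = 13.
A ∖ B = {W12}, so |A ∖ B| = 1.
|A ∖ B| = 1, so the statement is true.

True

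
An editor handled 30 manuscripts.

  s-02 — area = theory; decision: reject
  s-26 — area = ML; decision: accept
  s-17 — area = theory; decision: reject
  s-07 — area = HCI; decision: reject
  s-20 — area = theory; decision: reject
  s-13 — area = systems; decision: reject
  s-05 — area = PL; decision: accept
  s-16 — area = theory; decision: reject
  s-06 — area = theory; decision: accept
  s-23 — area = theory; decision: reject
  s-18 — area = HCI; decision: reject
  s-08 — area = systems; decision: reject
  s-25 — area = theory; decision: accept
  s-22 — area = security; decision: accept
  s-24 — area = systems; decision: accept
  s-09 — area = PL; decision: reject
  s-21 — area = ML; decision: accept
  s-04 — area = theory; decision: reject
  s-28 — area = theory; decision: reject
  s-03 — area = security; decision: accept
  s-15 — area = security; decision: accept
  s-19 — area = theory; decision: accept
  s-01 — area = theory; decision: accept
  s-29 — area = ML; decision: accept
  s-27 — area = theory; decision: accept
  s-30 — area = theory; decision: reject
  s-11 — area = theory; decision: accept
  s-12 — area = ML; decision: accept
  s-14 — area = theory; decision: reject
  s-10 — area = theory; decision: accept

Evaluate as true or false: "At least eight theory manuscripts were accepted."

'At least eight theory manuscripts were accepted' holds iff |A ∩ B| ≥ 8.
|A| = 16, |A ∩ B| = 7, |A ∖ B| = 9.
|A ∩ B| = 7, so the statement is false.

False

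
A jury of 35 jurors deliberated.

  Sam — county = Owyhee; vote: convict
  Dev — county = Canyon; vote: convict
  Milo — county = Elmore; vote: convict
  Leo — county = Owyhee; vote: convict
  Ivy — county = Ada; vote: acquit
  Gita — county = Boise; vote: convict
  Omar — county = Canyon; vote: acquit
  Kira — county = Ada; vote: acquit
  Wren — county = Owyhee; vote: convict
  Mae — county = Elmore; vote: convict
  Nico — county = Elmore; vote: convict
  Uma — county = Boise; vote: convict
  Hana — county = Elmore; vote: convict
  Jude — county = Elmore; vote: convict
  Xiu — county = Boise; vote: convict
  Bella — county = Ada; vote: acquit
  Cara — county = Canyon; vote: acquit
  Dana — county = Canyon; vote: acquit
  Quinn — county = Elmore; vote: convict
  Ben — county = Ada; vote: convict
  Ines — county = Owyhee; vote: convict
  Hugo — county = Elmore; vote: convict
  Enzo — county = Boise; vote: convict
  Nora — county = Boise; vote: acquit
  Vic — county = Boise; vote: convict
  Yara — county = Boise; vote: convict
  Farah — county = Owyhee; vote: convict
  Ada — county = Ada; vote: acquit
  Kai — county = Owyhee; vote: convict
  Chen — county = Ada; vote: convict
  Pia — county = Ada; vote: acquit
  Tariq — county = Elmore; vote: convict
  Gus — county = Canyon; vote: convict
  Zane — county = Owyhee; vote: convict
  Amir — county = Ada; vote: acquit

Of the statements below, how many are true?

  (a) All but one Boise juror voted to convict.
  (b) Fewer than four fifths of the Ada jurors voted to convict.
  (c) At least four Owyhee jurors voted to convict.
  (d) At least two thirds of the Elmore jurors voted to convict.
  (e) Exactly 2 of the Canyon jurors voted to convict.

(a) Boise: |A| = 7, |A ∩ B| = 6; needs |A ∖ B| = 1 — true.
(b) Ada: |A| = 8, |A ∩ B| = 2; needs |A ∩ B| / |A| < 4/5 — true.
(c) Owyhee: |A| = 7, |A ∩ B| = 7; needs |A ∩ B| ≥ 4 — true.
(d) Elmore: |A| = 8, |A ∩ B| = 8; needs |A ∩ B| / |A| ≥ 2/3 — true.
(e) Canyon: |A| = 5, |A ∩ B| = 2; needs |A ∩ B| = 2 — true.

5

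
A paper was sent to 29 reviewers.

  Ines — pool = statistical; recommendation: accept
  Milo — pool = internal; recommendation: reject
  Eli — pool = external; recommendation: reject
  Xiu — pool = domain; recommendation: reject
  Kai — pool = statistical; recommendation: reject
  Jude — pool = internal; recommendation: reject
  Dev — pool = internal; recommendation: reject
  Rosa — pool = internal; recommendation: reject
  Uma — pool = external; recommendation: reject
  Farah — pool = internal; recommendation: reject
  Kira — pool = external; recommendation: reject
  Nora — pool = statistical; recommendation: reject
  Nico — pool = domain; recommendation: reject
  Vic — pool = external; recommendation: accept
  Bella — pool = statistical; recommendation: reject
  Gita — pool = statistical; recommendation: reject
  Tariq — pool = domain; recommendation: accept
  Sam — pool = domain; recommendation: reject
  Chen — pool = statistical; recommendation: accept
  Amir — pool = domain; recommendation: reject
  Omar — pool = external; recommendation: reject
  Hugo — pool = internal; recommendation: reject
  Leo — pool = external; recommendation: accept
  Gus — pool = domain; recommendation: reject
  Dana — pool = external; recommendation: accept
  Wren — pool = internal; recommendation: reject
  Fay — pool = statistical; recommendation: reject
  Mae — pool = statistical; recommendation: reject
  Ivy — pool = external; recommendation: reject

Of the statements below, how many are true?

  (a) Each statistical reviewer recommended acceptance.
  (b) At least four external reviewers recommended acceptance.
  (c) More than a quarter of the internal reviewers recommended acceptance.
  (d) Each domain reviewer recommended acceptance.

0

(a) statistical: |A| = 8, |A ∩ B| = 2; needs A ⊆ B, i.e. every element of A is in B (|A ∖ B| = 0) — false.
(b) external: |A| = 8, |A ∩ B| = 3; needs |A ∩ B| ≥ 4 — false.
(c) internal: |A| = 7, |A ∩ B| = 0; needs |A ∩ B| / |A| > 1/4 — false.
(d) domain: |A| = 6, |A ∩ B| = 1; needs A ⊆ B, i.e. every element of A is in B (|A ∖ B| = 0) — false.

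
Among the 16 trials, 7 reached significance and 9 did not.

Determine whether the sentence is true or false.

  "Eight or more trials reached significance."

False

'Eight or more trials reached significance' holds iff |A ∩ B| ≥ 8.
|A| = 16, |A ∩ B| = 7, |A ∖ B| = 9.
|A ∩ B| = 7, so the statement is false.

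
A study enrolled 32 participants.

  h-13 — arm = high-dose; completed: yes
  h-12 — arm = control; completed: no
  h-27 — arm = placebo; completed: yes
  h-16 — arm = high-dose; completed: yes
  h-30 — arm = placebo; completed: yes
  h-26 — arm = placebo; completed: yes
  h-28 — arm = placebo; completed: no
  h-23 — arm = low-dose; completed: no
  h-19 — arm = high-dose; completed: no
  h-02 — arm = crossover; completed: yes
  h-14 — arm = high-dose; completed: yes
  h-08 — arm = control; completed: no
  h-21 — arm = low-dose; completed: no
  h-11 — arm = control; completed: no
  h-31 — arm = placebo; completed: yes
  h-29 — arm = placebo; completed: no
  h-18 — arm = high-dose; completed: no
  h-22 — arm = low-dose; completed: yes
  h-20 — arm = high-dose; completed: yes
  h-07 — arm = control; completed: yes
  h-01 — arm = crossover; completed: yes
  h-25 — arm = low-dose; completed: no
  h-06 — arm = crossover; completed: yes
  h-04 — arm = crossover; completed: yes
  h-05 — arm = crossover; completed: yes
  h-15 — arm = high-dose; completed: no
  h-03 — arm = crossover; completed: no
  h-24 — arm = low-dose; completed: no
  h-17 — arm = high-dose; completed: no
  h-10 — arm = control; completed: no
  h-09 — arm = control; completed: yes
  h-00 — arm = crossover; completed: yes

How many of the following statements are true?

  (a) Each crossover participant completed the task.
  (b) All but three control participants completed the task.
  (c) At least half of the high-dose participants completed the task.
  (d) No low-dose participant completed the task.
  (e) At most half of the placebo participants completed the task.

(a) crossover: |A| = 7, |A ∩ B| = 6; needs A ⊆ B, i.e. every element of A is in B (|A ∖ B| = 0) — false.
(b) control: |A| = 6, |A ∩ B| = 2; needs |A ∖ B| = 3 — false.
(c) high-dose: |A| = 8, |A ∩ B| = 4; needs |A ∩ B| ≥ |A ∖ B| — true.
(d) low-dose: |A| = 5, |A ∩ B| = 1; needs A ∩ B = ∅ (|A ∩ B| = 0) — false.
(e) placebo: |A| = 6, |A ∩ B| = 4; needs |A ∩ B| ≤ |A ∖ B| — false.

1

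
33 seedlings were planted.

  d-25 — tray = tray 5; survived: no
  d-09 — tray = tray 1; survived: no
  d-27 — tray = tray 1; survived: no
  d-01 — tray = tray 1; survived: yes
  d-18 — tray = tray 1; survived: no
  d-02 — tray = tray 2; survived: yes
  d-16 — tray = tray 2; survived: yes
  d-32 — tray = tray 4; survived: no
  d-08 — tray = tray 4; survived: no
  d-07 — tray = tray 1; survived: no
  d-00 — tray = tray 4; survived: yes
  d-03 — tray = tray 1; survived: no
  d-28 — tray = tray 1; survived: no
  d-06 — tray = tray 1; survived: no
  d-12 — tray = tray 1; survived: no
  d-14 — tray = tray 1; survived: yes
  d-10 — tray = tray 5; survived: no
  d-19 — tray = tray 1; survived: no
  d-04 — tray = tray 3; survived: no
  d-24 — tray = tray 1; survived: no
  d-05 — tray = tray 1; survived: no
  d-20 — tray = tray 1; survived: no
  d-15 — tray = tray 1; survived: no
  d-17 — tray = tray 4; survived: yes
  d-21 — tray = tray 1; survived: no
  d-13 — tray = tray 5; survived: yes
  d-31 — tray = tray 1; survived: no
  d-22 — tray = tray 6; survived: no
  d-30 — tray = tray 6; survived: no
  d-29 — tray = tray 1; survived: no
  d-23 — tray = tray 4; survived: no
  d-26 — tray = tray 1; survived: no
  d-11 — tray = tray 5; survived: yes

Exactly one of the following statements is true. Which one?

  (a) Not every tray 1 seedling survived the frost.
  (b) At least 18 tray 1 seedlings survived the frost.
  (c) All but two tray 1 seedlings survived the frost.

|A| = 19, |A ∩ B| = 2, |A ∖ B| = 17.
(a) requires A ⊄ B (|A ∖ B| ≥ 1): true.
(b) requires |A ∩ B| ≥ 18: false.
(c) requires |A ∖ B| = 2: false.

(a)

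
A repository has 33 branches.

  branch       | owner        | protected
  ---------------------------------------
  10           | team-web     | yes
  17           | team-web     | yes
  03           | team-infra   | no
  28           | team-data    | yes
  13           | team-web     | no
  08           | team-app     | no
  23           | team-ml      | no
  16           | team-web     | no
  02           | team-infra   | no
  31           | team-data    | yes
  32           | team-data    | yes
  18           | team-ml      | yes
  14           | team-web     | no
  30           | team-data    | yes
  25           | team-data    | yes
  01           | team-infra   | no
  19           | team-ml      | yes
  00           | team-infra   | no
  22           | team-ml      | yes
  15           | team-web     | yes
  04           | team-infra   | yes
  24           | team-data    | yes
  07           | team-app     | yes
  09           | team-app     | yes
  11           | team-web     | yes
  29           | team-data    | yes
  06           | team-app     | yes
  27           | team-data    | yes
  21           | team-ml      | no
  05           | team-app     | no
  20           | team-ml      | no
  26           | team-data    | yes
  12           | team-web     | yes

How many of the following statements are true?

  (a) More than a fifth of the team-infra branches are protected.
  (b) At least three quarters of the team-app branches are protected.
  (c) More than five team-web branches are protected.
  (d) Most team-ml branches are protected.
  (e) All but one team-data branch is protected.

(a) team-infra: |A| = 5, |A ∩ B| = 1; needs |A ∩ B| / |A| > 1/5 — false.
(b) team-app: |A| = 5, |A ∩ B| = 3; needs |A ∩ B| / |A| ≥ 3/4 — false.
(c) team-web: |A| = 8, |A ∩ B| = 5; needs |A ∩ B| > 5 — false.
(d) team-ml: |A| = 6, |A ∩ B| = 3; needs |A ∩ B| > |A ∖ B| — false.
(e) team-data: |A| = 9, |A ∩ B| = 9; needs |A ∖ B| = 1 — false.

0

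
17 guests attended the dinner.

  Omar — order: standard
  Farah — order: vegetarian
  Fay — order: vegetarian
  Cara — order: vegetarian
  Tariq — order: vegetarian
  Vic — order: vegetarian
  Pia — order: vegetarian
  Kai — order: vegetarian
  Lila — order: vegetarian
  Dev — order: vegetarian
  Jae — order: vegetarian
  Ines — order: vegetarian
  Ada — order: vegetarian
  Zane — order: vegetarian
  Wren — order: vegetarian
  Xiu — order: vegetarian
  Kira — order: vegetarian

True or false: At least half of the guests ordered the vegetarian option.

True

'At least half of the guests ordered the vegetarian option' holds iff |A ∩ B| ≥ |A ∖ B|.
|A| = 17, |A ∩ B| = 16, |A ∖ B| = 1.
16 > 1, so the statement is true.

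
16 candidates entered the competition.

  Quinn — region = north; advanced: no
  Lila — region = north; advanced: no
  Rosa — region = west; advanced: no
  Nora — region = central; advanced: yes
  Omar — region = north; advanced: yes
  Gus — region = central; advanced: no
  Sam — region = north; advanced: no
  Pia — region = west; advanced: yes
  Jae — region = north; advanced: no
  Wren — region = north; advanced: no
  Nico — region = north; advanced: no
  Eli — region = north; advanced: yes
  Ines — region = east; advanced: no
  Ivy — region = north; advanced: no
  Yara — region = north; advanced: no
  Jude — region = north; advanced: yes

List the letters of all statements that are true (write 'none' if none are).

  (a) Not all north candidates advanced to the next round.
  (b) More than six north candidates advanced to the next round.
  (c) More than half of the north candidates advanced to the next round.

|A| = 11, |A ∩ B| = 3, |A ∖ B| = 8.
(a) A ⊄ B (|A ∖ B| ≥ 1): holds.
(b) |A ∩ B| > 6: fails.
(c) |A ∩ B| > |A ∖ B|: fails.

(a)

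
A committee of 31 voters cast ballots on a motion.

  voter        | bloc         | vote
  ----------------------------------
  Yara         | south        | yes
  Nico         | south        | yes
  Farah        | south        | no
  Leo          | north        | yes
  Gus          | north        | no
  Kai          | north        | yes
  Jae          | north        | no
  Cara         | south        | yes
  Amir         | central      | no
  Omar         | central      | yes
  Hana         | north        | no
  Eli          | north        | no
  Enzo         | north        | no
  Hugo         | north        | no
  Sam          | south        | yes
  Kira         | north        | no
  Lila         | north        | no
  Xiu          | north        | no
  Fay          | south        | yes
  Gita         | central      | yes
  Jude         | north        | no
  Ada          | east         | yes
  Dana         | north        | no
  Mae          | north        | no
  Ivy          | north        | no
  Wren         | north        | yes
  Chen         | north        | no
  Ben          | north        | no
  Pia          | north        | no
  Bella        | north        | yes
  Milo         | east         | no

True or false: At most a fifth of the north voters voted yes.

Truth condition: |A ∩ B| / |A| ≤ 1/5.
|A| = 20, |A ∩ B| = 4, |A ∖ B| = 16.
|A ∩ B|/|A| = 4/20, so the statement is true.

True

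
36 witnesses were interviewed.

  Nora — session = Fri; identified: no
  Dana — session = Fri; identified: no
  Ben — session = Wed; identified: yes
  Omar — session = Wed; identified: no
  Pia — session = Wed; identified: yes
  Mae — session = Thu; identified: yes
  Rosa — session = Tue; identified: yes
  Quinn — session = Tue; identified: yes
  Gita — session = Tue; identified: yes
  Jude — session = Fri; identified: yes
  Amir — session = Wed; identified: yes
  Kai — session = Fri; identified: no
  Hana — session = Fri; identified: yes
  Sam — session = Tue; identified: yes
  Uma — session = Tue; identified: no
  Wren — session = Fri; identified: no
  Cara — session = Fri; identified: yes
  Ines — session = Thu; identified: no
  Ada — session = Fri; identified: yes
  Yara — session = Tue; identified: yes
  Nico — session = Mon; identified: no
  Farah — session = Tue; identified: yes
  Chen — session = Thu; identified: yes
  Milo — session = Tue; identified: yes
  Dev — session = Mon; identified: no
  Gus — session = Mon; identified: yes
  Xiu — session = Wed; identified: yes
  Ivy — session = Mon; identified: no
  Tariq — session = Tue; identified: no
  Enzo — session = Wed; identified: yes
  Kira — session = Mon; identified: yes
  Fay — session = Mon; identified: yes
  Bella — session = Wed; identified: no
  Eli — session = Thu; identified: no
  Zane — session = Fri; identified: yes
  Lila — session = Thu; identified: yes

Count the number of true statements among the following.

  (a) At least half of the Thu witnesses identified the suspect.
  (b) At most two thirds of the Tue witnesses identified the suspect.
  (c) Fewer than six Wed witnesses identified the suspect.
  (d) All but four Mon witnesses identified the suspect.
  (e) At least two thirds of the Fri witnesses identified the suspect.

2

(a) Thu: |A| = 5, |A ∩ B| = 3; needs |A ∩ B| ≥ |A ∖ B| — true.
(b) Tue: |A| = 9, |A ∩ B| = 7; needs |A ∩ B| / |A| ≤ 2/3 — false.
(c) Wed: |A| = 7, |A ∩ B| = 5; needs |A ∩ B| < 6 — true.
(d) Mon: |A| = 6, |A ∩ B| = 3; needs |A ∖ B| = 4 — false.
(e) Fri: |A| = 9, |A ∩ B| = 5; needs |A ∩ B| / |A| ≥ 2/3 — false.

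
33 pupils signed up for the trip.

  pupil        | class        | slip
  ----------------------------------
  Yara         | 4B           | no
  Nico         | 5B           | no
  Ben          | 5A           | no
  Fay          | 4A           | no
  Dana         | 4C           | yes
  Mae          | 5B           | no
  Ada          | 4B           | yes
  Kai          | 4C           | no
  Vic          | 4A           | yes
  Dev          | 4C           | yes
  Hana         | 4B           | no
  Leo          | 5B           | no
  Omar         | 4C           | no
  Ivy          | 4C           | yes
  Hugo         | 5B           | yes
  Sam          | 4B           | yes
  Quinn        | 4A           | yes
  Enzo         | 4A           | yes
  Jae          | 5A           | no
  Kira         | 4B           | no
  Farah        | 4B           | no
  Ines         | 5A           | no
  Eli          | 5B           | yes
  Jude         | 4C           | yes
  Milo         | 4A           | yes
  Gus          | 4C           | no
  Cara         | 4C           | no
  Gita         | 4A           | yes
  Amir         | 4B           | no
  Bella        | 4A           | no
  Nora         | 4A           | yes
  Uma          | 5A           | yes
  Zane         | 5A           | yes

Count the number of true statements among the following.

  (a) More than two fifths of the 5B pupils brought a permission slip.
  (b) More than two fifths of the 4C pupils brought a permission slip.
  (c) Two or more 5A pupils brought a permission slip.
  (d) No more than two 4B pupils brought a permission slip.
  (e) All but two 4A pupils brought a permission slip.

(a) 5B: |A| = 5, |A ∩ B| = 2; needs |A ∩ B| / |A| > 2/5 — false.
(b) 4C: |A| = 8, |A ∩ B| = 4; needs |A ∩ B| / |A| > 2/5 — true.
(c) 5A: |A| = 5, |A ∩ B| = 2; needs |A ∩ B| ≥ 2 — true.
(d) 4B: |A| = 7, |A ∩ B| = 2; needs |A ∩ B| ≤ 2 — true.
(e) 4A: |A| = 8, |A ∩ B| = 6; needs |A ∖ B| = 2 — true.

4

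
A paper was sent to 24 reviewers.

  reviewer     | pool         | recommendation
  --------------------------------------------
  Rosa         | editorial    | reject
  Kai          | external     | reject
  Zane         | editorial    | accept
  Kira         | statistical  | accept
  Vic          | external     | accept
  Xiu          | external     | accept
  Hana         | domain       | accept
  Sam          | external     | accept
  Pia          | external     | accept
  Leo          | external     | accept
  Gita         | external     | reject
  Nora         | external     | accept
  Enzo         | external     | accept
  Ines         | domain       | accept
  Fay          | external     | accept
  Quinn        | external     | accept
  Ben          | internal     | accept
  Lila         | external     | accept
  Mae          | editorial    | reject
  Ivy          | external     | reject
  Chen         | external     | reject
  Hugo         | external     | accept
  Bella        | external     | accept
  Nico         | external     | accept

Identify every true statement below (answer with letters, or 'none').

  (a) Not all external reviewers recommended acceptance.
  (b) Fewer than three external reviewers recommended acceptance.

(a)

|A| = 17, |A ∩ B| = 13, |A ∖ B| = 4.
(a) A ⊄ B (|A ∖ B| ≥ 1): holds.
(b) |A ∩ B| < 3: fails.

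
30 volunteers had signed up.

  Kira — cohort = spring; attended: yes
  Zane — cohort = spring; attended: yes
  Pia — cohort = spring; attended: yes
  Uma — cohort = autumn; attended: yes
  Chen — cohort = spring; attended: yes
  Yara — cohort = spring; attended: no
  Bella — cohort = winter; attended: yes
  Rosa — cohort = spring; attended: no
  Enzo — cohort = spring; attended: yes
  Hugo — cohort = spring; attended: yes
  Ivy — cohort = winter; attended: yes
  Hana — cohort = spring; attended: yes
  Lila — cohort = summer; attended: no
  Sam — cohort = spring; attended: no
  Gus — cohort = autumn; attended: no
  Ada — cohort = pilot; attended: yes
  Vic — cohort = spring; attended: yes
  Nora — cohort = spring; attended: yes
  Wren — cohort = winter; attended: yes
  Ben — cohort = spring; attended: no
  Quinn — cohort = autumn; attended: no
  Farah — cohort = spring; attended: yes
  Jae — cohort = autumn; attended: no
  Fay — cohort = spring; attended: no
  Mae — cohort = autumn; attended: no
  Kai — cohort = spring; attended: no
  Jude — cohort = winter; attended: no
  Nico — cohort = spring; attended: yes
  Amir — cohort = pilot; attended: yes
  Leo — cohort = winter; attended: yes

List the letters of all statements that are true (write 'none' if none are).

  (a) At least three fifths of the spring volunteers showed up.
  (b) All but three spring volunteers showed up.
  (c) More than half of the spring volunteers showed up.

(a), (c)

|A| = 17, |A ∩ B| = 11, |A ∖ B| = 6.
(a) |A ∩ B| / |A| ≥ 3/5: holds.
(b) |A ∖ B| = 3: fails.
(c) |A ∩ B| > |A ∖ B|: holds.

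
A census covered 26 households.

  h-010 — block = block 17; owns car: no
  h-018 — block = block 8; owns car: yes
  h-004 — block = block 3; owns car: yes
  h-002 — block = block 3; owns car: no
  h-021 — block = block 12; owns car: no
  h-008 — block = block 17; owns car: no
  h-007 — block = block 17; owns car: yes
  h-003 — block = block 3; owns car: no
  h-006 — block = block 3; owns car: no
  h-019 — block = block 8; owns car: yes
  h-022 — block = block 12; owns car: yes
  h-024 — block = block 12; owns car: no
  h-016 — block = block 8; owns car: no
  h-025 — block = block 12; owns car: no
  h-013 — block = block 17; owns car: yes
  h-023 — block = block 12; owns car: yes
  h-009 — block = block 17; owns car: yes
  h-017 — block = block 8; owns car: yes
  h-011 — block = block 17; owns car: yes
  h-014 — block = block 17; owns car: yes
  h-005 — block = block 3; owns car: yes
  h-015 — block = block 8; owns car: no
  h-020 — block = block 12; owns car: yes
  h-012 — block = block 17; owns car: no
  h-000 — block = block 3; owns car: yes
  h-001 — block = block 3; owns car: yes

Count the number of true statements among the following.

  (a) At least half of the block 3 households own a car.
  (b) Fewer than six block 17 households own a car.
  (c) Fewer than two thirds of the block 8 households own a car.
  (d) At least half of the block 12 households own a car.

(a) block 3: |A| = 7, |A ∩ B| = 4; needs |A ∩ B| ≥ |A ∖ B| — true.
(b) block 17: |A| = 8, |A ∩ B| = 5; needs |A ∩ B| < 6 — true.
(c) block 8: |A| = 5, |A ∩ B| = 3; needs |A ∩ B| / |A| < 2/3 — true.
(d) block 12: |A| = 6, |A ∩ B| = 3; needs |A ∩ B| ≥ |A ∖ B| — true.

4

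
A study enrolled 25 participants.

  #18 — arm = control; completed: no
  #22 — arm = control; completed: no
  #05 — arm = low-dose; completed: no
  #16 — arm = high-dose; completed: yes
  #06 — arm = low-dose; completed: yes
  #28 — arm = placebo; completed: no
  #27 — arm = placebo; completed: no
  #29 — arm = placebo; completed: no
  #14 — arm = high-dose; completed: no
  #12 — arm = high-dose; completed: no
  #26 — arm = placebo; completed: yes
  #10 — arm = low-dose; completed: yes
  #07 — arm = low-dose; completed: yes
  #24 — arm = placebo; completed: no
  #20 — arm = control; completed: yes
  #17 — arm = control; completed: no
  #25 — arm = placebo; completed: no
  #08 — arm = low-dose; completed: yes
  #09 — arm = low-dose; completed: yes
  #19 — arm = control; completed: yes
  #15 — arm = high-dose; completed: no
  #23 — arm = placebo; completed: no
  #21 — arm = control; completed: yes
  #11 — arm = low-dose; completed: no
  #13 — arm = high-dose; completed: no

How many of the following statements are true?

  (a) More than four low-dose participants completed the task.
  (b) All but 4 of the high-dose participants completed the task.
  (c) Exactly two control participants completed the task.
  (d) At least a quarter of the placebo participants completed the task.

(a) low-dose: |A| = 7, |A ∩ B| = 5; needs |A ∩ B| > 4 — true.
(b) high-dose: |A| = 5, |A ∩ B| = 1; needs |A ∖ B| = 4 — true.
(c) control: |A| = 6, |A ∩ B| = 3; needs |A ∩ B| = 2 — false.
(d) placebo: |A| = 7, |A ∩ B| = 1; needs |A ∩ B| / |A| ≥ 1/4 — false.

2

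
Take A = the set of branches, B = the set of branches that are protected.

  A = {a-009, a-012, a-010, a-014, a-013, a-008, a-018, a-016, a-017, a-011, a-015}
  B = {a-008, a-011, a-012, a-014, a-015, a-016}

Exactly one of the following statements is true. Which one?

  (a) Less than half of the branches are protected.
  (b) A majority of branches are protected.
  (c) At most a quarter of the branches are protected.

(b)

|A| = 11, |A ∩ B| = 6, |A ∖ B| = 5.
(a) requires |A ∩ B| < |A ∖ B|: false.
(b) requires |A ∩ B| > |A ∖ B|: true.
(c) requires |A ∩ B| / |A| ≤ 1/4: false.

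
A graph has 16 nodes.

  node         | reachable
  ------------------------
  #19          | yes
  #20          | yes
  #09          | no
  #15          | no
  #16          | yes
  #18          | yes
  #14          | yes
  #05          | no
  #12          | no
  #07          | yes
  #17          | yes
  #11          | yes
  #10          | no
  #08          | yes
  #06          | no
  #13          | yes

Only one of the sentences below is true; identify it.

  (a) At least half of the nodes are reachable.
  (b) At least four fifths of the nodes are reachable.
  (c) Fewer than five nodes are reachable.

(a)

|A| = 16, |A ∩ B| = 10, |A ∖ B| = 6.
(a) requires |A ∩ B| ≥ |A ∖ B|: true.
(b) requires |A ∩ B| / |A| ≥ 4/5: false.
(c) requires |A ∩ B| < 5: false.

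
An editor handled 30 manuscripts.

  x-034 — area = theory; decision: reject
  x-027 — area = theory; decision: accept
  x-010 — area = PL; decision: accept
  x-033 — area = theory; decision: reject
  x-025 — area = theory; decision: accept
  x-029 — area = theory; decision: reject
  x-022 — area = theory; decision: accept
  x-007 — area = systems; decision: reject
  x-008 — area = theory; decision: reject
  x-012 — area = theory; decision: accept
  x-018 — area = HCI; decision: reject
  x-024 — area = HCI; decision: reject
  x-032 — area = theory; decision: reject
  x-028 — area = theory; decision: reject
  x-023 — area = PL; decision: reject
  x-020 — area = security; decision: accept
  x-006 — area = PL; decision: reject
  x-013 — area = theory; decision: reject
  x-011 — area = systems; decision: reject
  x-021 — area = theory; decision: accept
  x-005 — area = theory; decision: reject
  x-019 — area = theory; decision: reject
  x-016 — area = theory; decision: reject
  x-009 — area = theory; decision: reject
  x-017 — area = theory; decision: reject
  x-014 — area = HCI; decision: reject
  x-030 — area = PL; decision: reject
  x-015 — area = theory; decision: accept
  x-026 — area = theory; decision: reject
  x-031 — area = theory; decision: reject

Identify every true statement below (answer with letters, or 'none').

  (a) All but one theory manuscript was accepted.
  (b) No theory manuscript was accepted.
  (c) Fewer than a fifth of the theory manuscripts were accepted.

none

|A| = 20, |A ∩ B| = 6, |A ∖ B| = 14.
(a) |A ∖ B| = 1: fails.
(b) A ∩ B = ∅ (|A ∩ B| = 0): fails.
(c) |A ∩ B| / |A| < 1/5: fails.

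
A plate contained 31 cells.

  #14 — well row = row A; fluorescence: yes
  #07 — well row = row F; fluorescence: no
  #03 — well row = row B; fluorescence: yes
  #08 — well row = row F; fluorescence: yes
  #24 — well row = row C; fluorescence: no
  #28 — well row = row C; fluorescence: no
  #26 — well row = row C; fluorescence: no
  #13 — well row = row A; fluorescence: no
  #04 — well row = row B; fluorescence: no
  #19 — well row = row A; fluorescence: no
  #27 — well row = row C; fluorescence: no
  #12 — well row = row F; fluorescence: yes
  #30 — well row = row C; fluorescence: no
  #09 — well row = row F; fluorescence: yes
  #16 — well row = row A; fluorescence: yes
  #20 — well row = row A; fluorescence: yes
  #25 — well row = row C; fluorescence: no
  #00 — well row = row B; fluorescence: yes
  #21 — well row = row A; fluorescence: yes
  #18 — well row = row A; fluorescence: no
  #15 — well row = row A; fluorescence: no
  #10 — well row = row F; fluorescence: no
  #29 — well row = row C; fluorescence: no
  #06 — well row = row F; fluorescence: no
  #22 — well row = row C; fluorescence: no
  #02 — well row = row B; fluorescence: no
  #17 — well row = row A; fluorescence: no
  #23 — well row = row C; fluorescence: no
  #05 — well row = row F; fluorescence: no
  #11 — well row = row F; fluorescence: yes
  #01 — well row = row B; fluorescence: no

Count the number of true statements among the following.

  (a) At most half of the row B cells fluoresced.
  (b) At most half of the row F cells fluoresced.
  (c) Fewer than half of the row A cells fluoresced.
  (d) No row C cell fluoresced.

4

(a) row B: |A| = 5, |A ∩ B| = 2; needs |A ∩ B| ≤ |A ∖ B| — true.
(b) row F: |A| = 8, |A ∩ B| = 4; needs |A ∩ B| ≤ |A ∖ B| — true.
(c) row A: |A| = 9, |A ∩ B| = 4; needs |A ∩ B| < |A ∖ B| — true.
(d) row C: |A| = 9, |A ∩ B| = 0; needs A ∩ B = ∅ (|A ∩ B| = 0) — true.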